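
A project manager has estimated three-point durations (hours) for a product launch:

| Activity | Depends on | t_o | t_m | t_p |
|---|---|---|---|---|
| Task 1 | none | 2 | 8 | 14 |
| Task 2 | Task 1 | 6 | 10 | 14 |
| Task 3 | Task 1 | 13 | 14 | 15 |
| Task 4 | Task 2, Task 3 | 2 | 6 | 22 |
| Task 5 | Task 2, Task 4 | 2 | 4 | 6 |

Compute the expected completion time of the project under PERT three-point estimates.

34 hours

te_Task 1 = (2 + 4·8 + 14)/6 = 48/6 = 8
te_Task 2 = (6 + 4·10 + 14)/6 = 60/6 = 10
te_Task 3 = (13 + 4·14 + 15)/6 = 84/6 = 14
te_Task 4 = (2 + 4·6 + 22)/6 = 48/6 = 8
te_Task 5 = (2 + 4·4 + 6)/6 = 24/6 = 4

Forward pass:
ES_Task 1 = 0; EF_Task 1 = 8
ES_Task 2 = 8; EF_Task 2 = 8+10 = 18
ES_Task 3 = 8; EF_Task 3 = 8+14 = 22
ES_Task 4 = max(EF_Task 2=18, EF_Task 3=22) = 22; EF_Task 4 = 22+8 = 30
ES_Task 5 = max(EF_Task 2=18, EF_Task 4=30) = 30; EF_Task 5 = 30+4 = 34
Expected project duration μ = 34 hours. Critical path: Task 1 → Task 3 → Task 4 → Task 5.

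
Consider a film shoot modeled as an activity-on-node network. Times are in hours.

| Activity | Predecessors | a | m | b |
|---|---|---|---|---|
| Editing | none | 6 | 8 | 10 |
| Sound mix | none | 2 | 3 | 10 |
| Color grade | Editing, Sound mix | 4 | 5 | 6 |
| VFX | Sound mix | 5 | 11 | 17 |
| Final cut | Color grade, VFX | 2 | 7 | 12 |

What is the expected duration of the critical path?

te_Editing = (6 + 4·8 + 10)/6 = 48/6 = 8
te_Sound mix = (2 + 4·3 + 10)/6 = 24/6 = 4
te_Color grade = (4 + 4·5 + 6)/6 = 30/6 = 5
te_VFX = (5 + 4·11 + 17)/6 = 66/6 = 11
te_Final cut = (2 + 4·7 + 12)/6 = 42/6 = 7

Forward pass:
ES_Editing = 0; EF_Editing = 8
ES_Sound mix = 0; EF_Sound mix = 4
ES_Color grade = max(EF_Editing=8, EF_Sound mix=4) = 8; EF_Color grade = 8+5 = 13
ES_VFX = 4; EF_VFX = 4+11 = 15
ES_Final cut = max(EF_Color grade=13, EF_VFX=15) = 15; EF_Final cut = 15+7 = 22
Expected project duration μ = 22 hours. Critical path: Sound mix → VFX → Final cut.

22 hours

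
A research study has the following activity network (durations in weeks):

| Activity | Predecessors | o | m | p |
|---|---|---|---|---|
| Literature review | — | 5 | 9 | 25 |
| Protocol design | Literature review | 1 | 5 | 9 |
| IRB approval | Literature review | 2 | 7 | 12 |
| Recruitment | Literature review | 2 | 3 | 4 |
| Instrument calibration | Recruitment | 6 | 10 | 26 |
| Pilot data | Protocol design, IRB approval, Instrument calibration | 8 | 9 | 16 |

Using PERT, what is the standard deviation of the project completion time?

4.91 weeks

te_Literature review = (5 + 4·9 + 25)/6 = 66/6 = 11; σ²_Literature review = ((25−5)/6)² = 11.111
te_Protocol design = (1 + 4·5 + 9)/6 = 30/6 = 5; σ²_Protocol design = ((9−1)/6)² = 1.778
te_IRB approval = (2 + 4·7 + 12)/6 = 42/6 = 7; σ²_IRB approval = ((12−2)/6)² = 2.778
te_Recruitment = (2 + 4·3 + 4)/6 = 18/6 = 3; σ²_Recruitment = ((4−2)/6)² = 0.111
te_Instrument calibration = (6 + 4·10 + 26)/6 = 72/6 = 12; σ²_Instrument calibration = ((26−6)/6)² = 11.111
te_Pilot data = (8 + 4·9 + 16)/6 = 60/6 = 10; σ²_Pilot data = ((16−8)/6)² = 1.778

Forward pass:
ES_Literature review = 0; EF_Literature review = 11
ES_Protocol design = 11; EF_Protocol design = 11+5 = 16
ES_IRB approval = 11; EF_IRB approval = 11+7 = 18
ES_Recruitment = 11; EF_Recruitment = 11+3 = 14
ES_Instrument calibration = 14; EF_Instrument calibration = 14+12 = 26
ES_Pilot data = max(EF_Protocol design=16, EF_IRB approval=18, EF_Instrument calibration=26) = 26; EF_Pilot data = 26+10 = 36
Expected project duration μ = 36 weeks. Critical path: Literature review → Recruitment → Instrument calibration → Pilot data.

Variance along critical path = 11.111 + 0.111 + 11.111 + 1.778 = 24.111
σ = √24.111 = 4.910 weeks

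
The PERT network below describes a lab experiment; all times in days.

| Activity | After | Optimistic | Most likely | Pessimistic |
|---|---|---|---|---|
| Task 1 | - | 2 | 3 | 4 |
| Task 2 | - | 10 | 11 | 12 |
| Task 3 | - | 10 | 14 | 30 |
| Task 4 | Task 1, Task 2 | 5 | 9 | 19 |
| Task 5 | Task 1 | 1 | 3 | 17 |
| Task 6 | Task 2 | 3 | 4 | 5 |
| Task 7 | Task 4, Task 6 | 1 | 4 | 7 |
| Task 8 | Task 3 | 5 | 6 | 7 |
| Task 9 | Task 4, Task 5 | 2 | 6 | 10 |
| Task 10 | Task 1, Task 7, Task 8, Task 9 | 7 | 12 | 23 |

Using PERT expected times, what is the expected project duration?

te_Task 1 = (2 + 4·3 + 4)/6 = 18/6 = 3
te_Task 2 = (10 + 4·11 + 12)/6 = 66/6 = 11
te_Task 3 = (10 + 4·14 + 30)/6 = 96/6 = 16
te_Task 4 = (5 + 4·9 + 19)/6 = 60/6 = 10
te_Task 5 = (1 + 4·3 + 17)/6 = 30/6 = 5
te_Task 6 = (3 + 4·4 + 5)/6 = 24/6 = 4
te_Task 7 = (1 + 4·4 + 7)/6 = 24/6 = 4
te_Task 8 = (5 + 4·6 + 7)/6 = 36/6 = 6
te_Task 9 = (2 + 4·6 + 10)/6 = 36/6 = 6
te_Task 10 = (7 + 4·12 + 23)/6 = 78/6 = 13

Forward pass:
ES_Task 1 = 0; EF_Task 1 = 3
ES_Task 2 = 0; EF_Task 2 = 11
ES_Task 3 = 0; EF_Task 3 = 16
ES_Task 4 = max(EF_Task 1=3, EF_Task 2=11) = 11; EF_Task 4 = 11+10 = 21
ES_Task 5 = 3; EF_Task 5 = 3+5 = 8
ES_Task 6 = 11; EF_Task 6 = 11+4 = 15
ES_Task 7 = max(EF_Task 4=21, EF_Task 6=15) = 21; EF_Task 7 = 21+4 = 25
ES_Task 8 = 16; EF_Task 8 = 16+6 = 22
ES_Task 9 = max(EF_Task 4=21, EF_Task 5=8) = 21; EF_Task 9 = 21+6 = 27
ES_Task 10 = max(EF_Task 1=3, EF_Task 7=25, EF_Task 8=22, EF_Task 9=27) = 27; EF_Task 10 = 27+13 = 40
Expected project duration μ = 40 days. Critical path: Task 2 → Task 4 → Task 9 → Task 10.

40 days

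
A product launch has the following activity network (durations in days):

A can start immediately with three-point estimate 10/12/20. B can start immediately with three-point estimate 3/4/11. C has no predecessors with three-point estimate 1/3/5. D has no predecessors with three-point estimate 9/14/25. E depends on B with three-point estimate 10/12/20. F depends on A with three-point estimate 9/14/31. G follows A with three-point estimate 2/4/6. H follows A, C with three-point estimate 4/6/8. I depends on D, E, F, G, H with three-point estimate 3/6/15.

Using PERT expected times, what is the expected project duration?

36 days

te_A = (10 + 4·12 + 20)/6 = 78/6 = 13
te_B = (3 + 4·4 + 11)/6 = 30/6 = 5
te_C = (1 + 4·3 + 5)/6 = 18/6 = 3
te_D = (9 + 4·14 + 25)/6 = 90/6 = 15
te_E = (10 + 4·12 + 20)/6 = 78/6 = 13
te_F = (9 + 4·14 + 31)/6 = 96/6 = 16
te_G = (2 + 4·4 + 6)/6 = 24/6 = 4
te_H = (4 + 4·6 + 8)/6 = 36/6 = 6
te_I = (3 + 4·6 + 15)/6 = 42/6 = 7

Forward pass:
ES_A = 0; EF_A = 13
ES_B = 0; EF_B = 5
ES_C = 0; EF_C = 3
ES_D = 0; EF_D = 15
ES_E = 5; EF_E = 5+13 = 18
ES_F = 13; EF_F = 13+16 = 29
ES_G = 13; EF_G = 13+4 = 17
ES_H = max(EF_A=13, EF_C=3) = 13; EF_H = 13+6 = 19
ES_I = max(EF_D=15, EF_E=18, EF_F=29, EF_G=17, EF_H=19) = 29; EF_I = 29+7 = 36
Expected project duration μ = 36 days. Critical path: A → F → I.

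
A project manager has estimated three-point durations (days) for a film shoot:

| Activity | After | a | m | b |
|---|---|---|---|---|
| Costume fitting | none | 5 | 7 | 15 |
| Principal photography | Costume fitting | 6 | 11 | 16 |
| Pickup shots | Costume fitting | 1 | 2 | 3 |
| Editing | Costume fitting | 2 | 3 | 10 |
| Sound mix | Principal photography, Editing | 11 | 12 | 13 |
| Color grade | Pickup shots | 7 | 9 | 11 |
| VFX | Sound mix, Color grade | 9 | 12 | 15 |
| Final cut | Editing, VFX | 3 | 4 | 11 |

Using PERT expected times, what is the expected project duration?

48 days

te_Costume fitting = (5 + 4·7 + 15)/6 = 48/6 = 8
te_Principal photography = (6 + 4·11 + 16)/6 = 66/6 = 11
te_Pickup shots = (1 + 4·2 + 3)/6 = 12/6 = 2
te_Editing = (2 + 4·3 + 10)/6 = 24/6 = 4
te_Sound mix = (11 + 4·12 + 13)/6 = 72/6 = 12
te_Color grade = (7 + 4·9 + 11)/6 = 54/6 = 9
te_VFX = (9 + 4·12 + 15)/6 = 72/6 = 12
te_Final cut = (3 + 4·4 + 11)/6 = 30/6 = 5

Forward pass:
ES_Costume fitting = 0; EF_Costume fitting = 8
ES_Principal photography = 8; EF_Principal photography = 8+11 = 19
ES_Pickup shots = 8; EF_Pickup shots = 8+2 = 10
ES_Editing = 8; EF_Editing = 8+4 = 12
ES_Sound mix = max(EF_Principal photography=19, EF_Editing=12) = 19; EF_Sound mix = 19+12 = 31
ES_Color grade = 10; EF_Color grade = 10+9 = 19
ES_VFX = max(EF_Sound mix=31, EF_Color grade=19) = 31; EF_VFX = 31+12 = 43
ES_Final cut = max(EF_Editing=12, EF_VFX=43) = 43; EF_Final cut = 43+5 = 48
Expected project duration μ = 48 days. Critical path: Costume fitting → Principal photography → Sound mix → VFX → Final cut.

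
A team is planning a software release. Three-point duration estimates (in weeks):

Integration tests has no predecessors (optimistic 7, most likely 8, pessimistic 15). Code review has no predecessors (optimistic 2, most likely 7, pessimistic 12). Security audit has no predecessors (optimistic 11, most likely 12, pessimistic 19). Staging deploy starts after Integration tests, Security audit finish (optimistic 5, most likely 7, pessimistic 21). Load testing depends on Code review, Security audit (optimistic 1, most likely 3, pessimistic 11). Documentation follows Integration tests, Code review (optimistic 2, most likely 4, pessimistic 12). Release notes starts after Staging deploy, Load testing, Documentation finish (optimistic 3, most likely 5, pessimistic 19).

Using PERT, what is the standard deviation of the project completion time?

4.00 weeks

te_Integration tests = (7 + 4·8 + 15)/6 = 54/6 = 9; σ²_Integration tests = ((15−7)/6)² = 1.778
te_Code review = (2 + 4·7 + 12)/6 = 42/6 = 7; σ²_Code review = ((12−2)/6)² = 2.778
te_Security audit = (11 + 4·12 + 19)/6 = 78/6 = 13; σ²_Security audit = ((19−11)/6)² = 1.778
te_Staging deploy = (5 + 4·7 + 21)/6 = 54/6 = 9; σ²_Staging deploy = ((21−5)/6)² = 7.111
te_Load testing = (1 + 4·3 + 11)/6 = 24/6 = 4; σ²_Load testing = ((11−1)/6)² = 2.778
te_Documentation = (2 + 4·4 + 12)/6 = 30/6 = 5; σ²_Documentation = ((12−2)/6)² = 2.778
te_Release notes = (3 + 4·5 + 19)/6 = 42/6 = 7; σ²_Release notes = ((19−3)/6)² = 7.111

Forward pass:
ES_Integration tests = 0; EF_Integration tests = 9
ES_Code review = 0; EF_Code review = 7
ES_Security audit = 0; EF_Security audit = 13
ES_Staging deploy = max(EF_Integration tests=9, EF_Security audit=13) = 13; EF_Staging deploy = 13+9 = 22
ES_Load testing = max(EF_Code review=7, EF_Security audit=13) = 13; EF_Load testing = 13+4 = 17
ES_Documentation = max(EF_Integration tests=9, EF_Code review=7) = 9; EF_Documentation = 9+5 = 14
ES_Release notes = max(EF_Staging deploy=22, EF_Load testing=17, EF_Documentation=14) = 22; EF_Release notes = 22+7 = 29
Expected project duration μ = 29 weeks. Critical path: Security audit → Staging deploy → Release notes.

Variance along critical path = 1.778 + 7.111 + 7.111 = 16.000
σ = √16.000 = 4.000 weeks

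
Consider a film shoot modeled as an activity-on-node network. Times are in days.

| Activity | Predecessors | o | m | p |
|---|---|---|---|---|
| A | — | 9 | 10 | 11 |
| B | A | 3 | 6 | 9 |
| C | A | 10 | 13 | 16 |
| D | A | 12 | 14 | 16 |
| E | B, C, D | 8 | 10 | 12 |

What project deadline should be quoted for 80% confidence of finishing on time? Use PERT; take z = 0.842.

34.8 days

te_A = (9 + 4·10 + 11)/6 = 60/6 = 10; σ²_A = ((11−9)/6)² = 0.111
te_B = (3 + 4·6 + 9)/6 = 36/6 = 6; σ²_B = ((9−3)/6)² = 1.000
te_C = (10 + 4·13 + 16)/6 = 78/6 = 13; σ²_C = ((16−10)/6)² = 1.000
te_D = (12 + 4·14 + 16)/6 = 84/6 = 14; σ²_D = ((16−12)/6)² = 0.444
te_E = (8 + 4·10 + 12)/6 = 60/6 = 10; σ²_E = ((12−8)/6)² = 0.444

Forward pass:
ES_A = 0; EF_A = 10
ES_B = 10; EF_B = 10+6 = 16
ES_C = 10; EF_C = 10+13 = 23
ES_D = 10; EF_D = 10+14 = 24
ES_E = max(EF_B=16, EF_C=23, EF_D=24) = 24; EF_E = 24+10 = 34
Expected project duration μ = 34 days. Critical path: A → D → E.

Variance along critical path = 0.111 + 0.444 + 0.444 = 1.000; σ = 1.000 days.
D = μ + z·σ = 34 + 0.842·1.000 = 34.8 days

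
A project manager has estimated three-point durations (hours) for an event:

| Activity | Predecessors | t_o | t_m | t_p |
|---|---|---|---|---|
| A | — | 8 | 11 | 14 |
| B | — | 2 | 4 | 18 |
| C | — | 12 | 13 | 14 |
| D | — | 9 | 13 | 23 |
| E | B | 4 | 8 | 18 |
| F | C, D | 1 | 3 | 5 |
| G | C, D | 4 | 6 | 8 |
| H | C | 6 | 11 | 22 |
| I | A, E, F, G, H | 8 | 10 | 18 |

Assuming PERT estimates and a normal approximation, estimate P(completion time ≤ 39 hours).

te_A = (8 + 4·11 + 14)/6 = 66/6 = 11; σ²_A = ((14−8)/6)² = 1.000
te_B = (2 + 4·4 + 18)/6 = 36/6 = 6; σ²_B = ((18−2)/6)² = 7.111
te_C = (12 + 4·13 + 14)/6 = 78/6 = 13; σ²_C = ((14−12)/6)² = 0.111
te_D = (9 + 4·13 + 23)/6 = 84/6 = 14; σ²_D = ((23−9)/6)² = 5.444
te_E = (4 + 4·8 + 18)/6 = 54/6 = 9; σ²_E = ((18−4)/6)² = 5.444
te_F = (1 + 4·3 + 5)/6 = 18/6 = 3; σ²_F = ((5−1)/6)² = 0.444
te_G = (4 + 4·6 + 8)/6 = 36/6 = 6; σ²_G = ((8−4)/6)² = 0.444
te_H = (6 + 4·11 + 22)/6 = 72/6 = 12; σ²_H = ((22−6)/6)² = 7.111
te_I = (8 + 4·10 + 18)/6 = 66/6 = 11; σ²_I = ((18−8)/6)² = 2.778

Forward pass:
ES_A = 0; EF_A = 11
ES_B = 0; EF_B = 6
ES_C = 0; EF_C = 13
ES_D = 0; EF_D = 14
ES_E = 6; EF_E = 6+9 = 15
ES_F = max(EF_C=13, EF_D=14) = 14; EF_F = 14+3 = 17
ES_G = max(EF_C=13, EF_D=14) = 14; EF_G = 14+6 = 20
ES_H = 13; EF_H = 13+12 = 25
ES_I = max(EF_A=11, EF_E=15, EF_F=17, EF_G=20, EF_H=25) = 25; EF_I = 25+11 = 36
Expected project duration μ = 36 hours. Critical path: C → H → I.

Variance along critical path = 0.111 + 7.111 + 2.778 = 10.000; σ = √10.000 = 3.162 hours.
Z = (39 − 36) / 3.162 = 0.949
P(T ≤ 39) = Φ(0.949) ≈ 0.829

0.829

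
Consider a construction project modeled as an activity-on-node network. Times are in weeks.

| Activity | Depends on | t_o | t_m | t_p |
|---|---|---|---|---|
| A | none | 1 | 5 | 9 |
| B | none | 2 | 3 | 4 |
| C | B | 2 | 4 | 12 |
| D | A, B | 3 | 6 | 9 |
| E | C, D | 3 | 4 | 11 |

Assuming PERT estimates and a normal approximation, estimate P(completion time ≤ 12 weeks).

te_A = (1 + 4·5 + 9)/6 = 30/6 = 5; σ²_A = ((9−1)/6)² = 1.778
te_B = (2 + 4·3 + 4)/6 = 18/6 = 3; σ²_B = ((4−2)/6)² = 0.111
te_C = (2 + 4·4 + 12)/6 = 30/6 = 5; σ²_C = ((12−2)/6)² = 2.778
te_D = (3 + 4·6 + 9)/6 = 36/6 = 6; σ²_D = ((9−3)/6)² = 1.000
te_E = (3 + 4·4 + 11)/6 = 30/6 = 5; σ²_E = ((11−3)/6)² = 1.778

Forward pass:
ES_A = 0; EF_A = 5
ES_B = 0; EF_B = 3
ES_C = 3; EF_C = 3+5 = 8
ES_D = max(EF_A=5, EF_B=3) = 5; EF_D = 5+6 = 11
ES_E = max(EF_C=8, EF_D=11) = 11; EF_E = 11+5 = 16
Expected project duration μ = 16 weeks. Critical path: A → D → E.

Variance along critical path = 1.778 + 1.000 + 1.778 = 4.556; σ = √4.556 = 2.134 weeks.
Z = (12 − 16) / 2.134 = -1.874
P(T ≤ 12) = Φ(-1.874) ≈ 0.030

0.030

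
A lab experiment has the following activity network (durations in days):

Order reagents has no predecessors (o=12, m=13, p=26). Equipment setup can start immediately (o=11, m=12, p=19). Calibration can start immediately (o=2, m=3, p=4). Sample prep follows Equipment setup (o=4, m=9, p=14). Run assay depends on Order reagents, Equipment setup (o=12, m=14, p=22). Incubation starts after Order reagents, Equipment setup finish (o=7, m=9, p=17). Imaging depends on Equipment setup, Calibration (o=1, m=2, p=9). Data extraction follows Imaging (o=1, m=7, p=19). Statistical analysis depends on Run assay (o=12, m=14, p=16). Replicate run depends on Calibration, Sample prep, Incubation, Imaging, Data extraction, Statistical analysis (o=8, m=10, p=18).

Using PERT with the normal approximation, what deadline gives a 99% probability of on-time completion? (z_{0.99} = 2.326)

te_Order reagents = (12 + 4·13 + 26)/6 = 90/6 = 15; σ²_Order reagents = ((26−12)/6)² = 5.444
te_Equipment setup = (11 + 4·12 + 19)/6 = 78/6 = 13; σ²_Equipment setup = ((19−11)/6)² = 1.778
te_Calibration = (2 + 4·3 + 4)/6 = 18/6 = 3; σ²_Calibration = ((4−2)/6)² = 0.111
te_Sample prep = (4 + 4·9 + 14)/6 = 54/6 = 9; σ²_Sample prep = ((14−4)/6)² = 2.778
te_Run assay = (12 + 4·14 + 22)/6 = 90/6 = 15; σ²_Run assay = ((22−12)/6)² = 2.778
te_Incubation = (7 + 4·9 + 17)/6 = 60/6 = 10; σ²_Incubation = ((17−7)/6)² = 2.778
te_Imaging = (1 + 4·2 + 9)/6 = 18/6 = 3; σ²_Imaging = ((9−1)/6)² = 1.778
te_Data extraction = (1 + 4·7 + 19)/6 = 48/6 = 8; σ²_Data extraction = ((19−1)/6)² = 9.000
te_Statistical analysis = (12 + 4·14 + 16)/6 = 84/6 = 14; σ²_Statistical analysis = ((16−12)/6)² = 0.444
te_Replicate run = (8 + 4·10 + 18)/6 = 66/6 = 11; σ²_Replicate run = ((18−8)/6)² = 2.778

Forward pass:
ES_Order reagents = 0; EF_Order reagents = 15
ES_Equipment setup = 0; EF_Equipment setup = 13
ES_Calibration = 0; EF_Calibration = 3
ES_Sample prep = 13; EF_Sample prep = 13+9 = 22
ES_Run assay = max(EF_Order reagents=15, EF_Equipment setup=13) = 15; EF_Run assay = 15+15 = 30
ES_Incubation = max(EF_Order reagents=15, EF_Equipment setup=13) = 15; EF_Incubation = 15+10 = 25
ES_Imaging = max(EF_Equipment setup=13, EF_Calibration=3) = 13; EF_Imaging = 13+3 = 16
ES_Data extraction = 16; EF_Data extraction = 16+8 = 24
ES_Statistical analysis = 30; EF_Statistical analysis = 30+14 = 44
ES_Replicate run = max(EF_Calibration=3, EF_Sample prep=22, EF_Incubation=25, EF_Imaging=16, EF_Data extraction=24, EF_Statistical analysis=44) = 44; EF_Replicate run = 44+11 = 55
Expected project duration μ = 55 days. Critical path: Order reagents → Run assay → Statistical analysis → Replicate run.

Variance along critical path = 5.444 + 2.778 + 0.444 + 2.778 = 11.444; σ = 3.383 days.
D = μ + z·σ = 55 + 2.326·3.383 = 62.9 days

62.9 days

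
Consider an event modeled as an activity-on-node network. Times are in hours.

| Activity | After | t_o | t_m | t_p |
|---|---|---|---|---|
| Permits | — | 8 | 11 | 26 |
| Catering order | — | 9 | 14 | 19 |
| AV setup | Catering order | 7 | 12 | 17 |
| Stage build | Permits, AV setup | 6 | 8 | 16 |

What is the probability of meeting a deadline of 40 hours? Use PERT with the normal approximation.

0.958

te_Permits = (8 + 4·11 + 26)/6 = 78/6 = 13; σ²_Permits = ((26−8)/6)² = 9.000
te_Catering order = (9 + 4·14 + 19)/6 = 84/6 = 14; σ²_Catering order = ((19−9)/6)² = 2.778
te_AV setup = (7 + 4·12 + 17)/6 = 72/6 = 12; σ²_AV setup = ((17−7)/6)² = 2.778
te_Stage build = (6 + 4·8 + 16)/6 = 54/6 = 9; σ²_Stage build = ((16−6)/6)² = 2.778

Forward pass:
ES_Permits = 0; EF_Permits = 13
ES_Catering order = 0; EF_Catering order = 14
ES_AV setup = 14; EF_AV setup = 14+12 = 26
ES_Stage build = max(EF_Permits=13, EF_AV setup=26) = 26; EF_Stage build = 26+9 = 35
Expected project duration μ = 35 hours. Critical path: Catering order → AV setup → Stage build.

Variance along critical path = 2.778 + 2.778 + 2.778 = 8.333; σ = √8.333 = 2.887 hours.
Z = (40 − 35) / 2.887 = 1.732
P(T ≤ 40) = Φ(1.732) ≈ 0.958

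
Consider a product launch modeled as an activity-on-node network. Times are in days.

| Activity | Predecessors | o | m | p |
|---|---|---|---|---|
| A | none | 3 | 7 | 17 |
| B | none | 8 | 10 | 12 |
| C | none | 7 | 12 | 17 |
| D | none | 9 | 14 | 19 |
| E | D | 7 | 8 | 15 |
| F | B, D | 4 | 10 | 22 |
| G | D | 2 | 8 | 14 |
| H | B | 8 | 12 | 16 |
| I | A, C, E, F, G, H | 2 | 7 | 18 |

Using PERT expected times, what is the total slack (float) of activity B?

te_A = (3 + 4·7 + 17)/6 = 48/6 = 8
te_B = (8 + 4·10 + 12)/6 = 60/6 = 10
te_C = (7 + 4·12 + 17)/6 = 72/6 = 12
te_D = (9 + 4·14 + 19)/6 = 84/6 = 14
te_E = (7 + 4·8 + 15)/6 = 54/6 = 9
te_F = (4 + 4·10 + 22)/6 = 66/6 = 11
te_G = (2 + 4·8 + 14)/6 = 48/6 = 8
te_H = (8 + 4·12 + 16)/6 = 72/6 = 12
te_I = (2 + 4·7 + 18)/6 = 48/6 = 8

Forward pass:
ES_A = 0; EF_A = 8
ES_B = 0; EF_B = 10
ES_C = 0; EF_C = 12
ES_D = 0; EF_D = 14
ES_E = 14; EF_E = 14+9 = 23
ES_F = max(EF_B=10, EF_D=14) = 14; EF_F = 14+11 = 25
ES_G = 14; EF_G = 14+8 = 22
ES_H = 10; EF_H = 10+12 = 22
ES_I = max(EF_A=8, EF_C=12, EF_E=23, EF_F=25, EF_G=22, EF_H=22) = 25; EF_I = 25+8 = 33
Expected project duration μ = 33 days. Critical path: D → F → I.

Backward pass:
LF_I = 33; LS_I = 33−8 = 25
LF_H = LS_I = 25; LS_H = 25−12 = 13
LF_G = LS_I = 25; LS_G = 25−8 = 17
LF_F = LS_I = 25; LS_F = 25−11 = 14
LF_E = LS_I = 25; LS_E = 25−9 = 16
LF_D = min(LS_E=16, LS_F=14, LS_G=17) = 14; LS_D = 14−14 = 0
LF_C = LS_I = 25; LS_C = 25−12 = 13
LF_B = min(LS_F=14, LS_H=13) = 13; LS_B = 13−10 = 3
LF_A = LS_I = 25; LS_A = 25−8 = 17
Slack_B = LS_B − ES_B = 3 − 0 = 3

3 days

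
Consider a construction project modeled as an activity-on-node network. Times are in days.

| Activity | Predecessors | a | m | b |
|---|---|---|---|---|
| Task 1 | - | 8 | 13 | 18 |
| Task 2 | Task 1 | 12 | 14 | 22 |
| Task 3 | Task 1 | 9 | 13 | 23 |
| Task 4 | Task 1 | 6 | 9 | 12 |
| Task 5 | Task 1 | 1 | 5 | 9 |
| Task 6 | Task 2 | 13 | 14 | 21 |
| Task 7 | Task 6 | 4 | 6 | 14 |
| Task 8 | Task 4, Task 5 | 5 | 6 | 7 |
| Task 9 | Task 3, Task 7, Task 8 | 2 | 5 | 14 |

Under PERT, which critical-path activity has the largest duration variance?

te_Task 1 = (8 + 4·13 + 18)/6 = 78/6 = 13; σ²_Task 1 = ((18−8)/6)² = 2.778
te_Task 2 = (12 + 4·14 + 22)/6 = 90/6 = 15; σ²_Task 2 = ((22−12)/6)² = 2.778
te_Task 3 = (9 + 4·13 + 23)/6 = 84/6 = 14; σ²_Task 3 = ((23−9)/6)² = 5.444
te_Task 4 = (6 + 4·9 + 12)/6 = 54/6 = 9; σ²_Task 4 = ((12−6)/6)² = 1.000
te_Task 5 = (1 + 4·5 + 9)/6 = 30/6 = 5; σ²_Task 5 = ((9−1)/6)² = 1.778
te_Task 6 = (13 + 4·14 + 21)/6 = 90/6 = 15; σ²_Task 6 = ((21−13)/6)² = 1.778
te_Task 7 = (4 + 4·6 + 14)/6 = 42/6 = 7; σ²_Task 7 = ((14−4)/6)² = 2.778
te_Task 8 = (5 + 4·6 + 7)/6 = 36/6 = 6; σ²_Task 8 = ((7−5)/6)² = 0.111
te_Task 9 = (2 + 4·5 + 14)/6 = 36/6 = 6; σ²_Task 9 = ((14−2)/6)² = 4.000

Forward pass:
ES_Task 1 = 0; EF_Task 1 = 13
ES_Task 2 = 13; EF_Task 2 = 13+15 = 28
ES_Task 3 = 13; EF_Task 3 = 13+14 = 27
ES_Task 4 = 13; EF_Task 4 = 13+9 = 22
ES_Task 5 = 13; EF_Task 5 = 13+5 = 18
ES_Task 6 = 28; EF_Task 6 = 28+15 = 43
ES_Task 7 = 43; EF_Task 7 = 43+7 = 50
ES_Task 8 = max(EF_Task 4=22, EF_Task 5=18) = 22; EF_Task 8 = 22+6 = 28
ES_Task 9 = max(EF_Task 3=27, EF_Task 7=50, EF_Task 8=28) = 50; EF_Task 9 = 50+6 = 56
Expected project duration μ = 56 days. Critical path: Task 1 → Task 2 → Task 6 → Task 7 → Task 9.

Variances on critical path: σ²_Task 1=2.778, σ²_Task 2=2.778, σ²_Task 6=1.778, σ²_Task 7=2.778, σ²_Task 9=4.000.
Largest is σ²_Task 9 = 4.000.

Task 9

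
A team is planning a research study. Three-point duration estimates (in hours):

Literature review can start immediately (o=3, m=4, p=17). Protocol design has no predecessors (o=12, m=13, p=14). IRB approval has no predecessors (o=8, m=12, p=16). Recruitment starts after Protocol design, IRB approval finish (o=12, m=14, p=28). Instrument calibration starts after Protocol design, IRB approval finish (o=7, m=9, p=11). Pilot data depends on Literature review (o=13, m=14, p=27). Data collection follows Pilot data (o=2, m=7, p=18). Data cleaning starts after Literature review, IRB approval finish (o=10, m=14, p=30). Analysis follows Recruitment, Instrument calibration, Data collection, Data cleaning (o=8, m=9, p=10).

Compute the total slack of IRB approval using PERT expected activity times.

2 hours

te_Literature review = (3 + 4·4 + 17)/6 = 36/6 = 6
te_Protocol design = (12 + 4·13 + 14)/6 = 78/6 = 13
te_IRB approval = (8 + 4·12 + 16)/6 = 72/6 = 12
te_Recruitment = (12 + 4·14 + 28)/6 = 96/6 = 16
te_Instrument calibration = (7 + 4·9 + 11)/6 = 54/6 = 9
te_Pilot data = (13 + 4·14 + 27)/6 = 96/6 = 16
te_Data collection = (2 + 4·7 + 18)/6 = 48/6 = 8
te_Data cleaning = (10 + 4·14 + 30)/6 = 96/6 = 16
te_Analysis = (8 + 4·9 + 10)/6 = 54/6 = 9

Forward pass:
ES_Literature review = 0; EF_Literature review = 6
ES_Protocol design = 0; EF_Protocol design = 13
ES_IRB approval = 0; EF_IRB approval = 12
ES_Recruitment = max(EF_Protocol design=13, EF_IRB approval=12) = 13; EF_Recruitment = 13+16 = 29
ES_Instrument calibration = max(EF_Protocol design=13, EF_IRB approval=12) = 13; EF_Instrument calibration = 13+9 = 22
ES_Pilot data = 6; EF_Pilot data = 6+16 = 22
ES_Data collection = 22; EF_Data collection = 22+8 = 30
ES_Data cleaning = max(EF_Literature review=6, EF_IRB approval=12) = 12; EF_Data cleaning = 12+16 = 28
ES_Analysis = max(EF_Recruitment=29, EF_Instrument calibration=22, EF_Data collection=30, EF_Data cleaning=28) = 30; EF_Analysis = 30+9 = 39
Expected project duration μ = 39 hours. Critical path: Literature review → Pilot data → Data collection → Analysis.

Backward pass:
LF_Analysis = 39; LS_Analysis = 39−9 = 30
LF_Data cleaning = LS_Analysis = 30; LS_Data cleaning = 30−16 = 14
LF_Data collection = LS_Analysis = 30; LS_Data collection = 30−8 = 22
LF_Pilot data = LS_Data collection = 22; LS_Pilot data = 22−16 = 6
LF_Instrument calibration = LS_Analysis = 30; LS_Instrument calibration = 30−9 = 21
LF_Recruitment = LS_Analysis = 30; LS_Recruitment = 30−16 = 14
LF_IRB approval = min(LS_Recruitment=14, LS_Instrument calibration=21, LS_Data cleaning=14) = 14; LS_IRB approval = 14−12 = 2
LF_Protocol design = min(LS_Recruitment=14, LS_Instrument calibration=21) = 14; LS_Protocol design = 14−13 = 1
LF_Literature review = min(LS_Pilot data=6, LS_Data cleaning=14) = 6; LS_Literature review = 6−6 = 0
Slack_IRB approval = LS_IRB approval − ES_IRB approval = 2 − 0 = 2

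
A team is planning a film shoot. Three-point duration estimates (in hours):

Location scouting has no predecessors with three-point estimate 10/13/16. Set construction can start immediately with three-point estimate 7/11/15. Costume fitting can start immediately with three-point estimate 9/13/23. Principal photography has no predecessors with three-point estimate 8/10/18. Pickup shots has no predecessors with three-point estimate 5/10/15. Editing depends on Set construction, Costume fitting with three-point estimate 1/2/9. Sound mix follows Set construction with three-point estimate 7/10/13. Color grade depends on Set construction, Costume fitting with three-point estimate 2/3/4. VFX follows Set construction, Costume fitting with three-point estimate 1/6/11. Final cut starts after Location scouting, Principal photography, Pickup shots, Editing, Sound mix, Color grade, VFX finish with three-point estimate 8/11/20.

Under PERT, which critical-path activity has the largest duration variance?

Final cut

te_Location scouting = (10 + 4·13 + 16)/6 = 78/6 = 13; σ²_Location scouting = ((16−10)/6)² = 1.000
te_Set construction = (7 + 4·11 + 15)/6 = 66/6 = 11; σ²_Set construction = ((15−7)/6)² = 1.778
te_Costume fitting = (9 + 4·13 + 23)/6 = 84/6 = 14; σ²_Costume fitting = ((23−9)/6)² = 5.444
te_Principal photography = (8 + 4·10 + 18)/6 = 66/6 = 11; σ²_Principal photography = ((18−8)/6)² = 2.778
te_Pickup shots = (5 + 4·10 + 15)/6 = 60/6 = 10; σ²_Pickup shots = ((15−5)/6)² = 2.778
te_Editing = (1 + 4·2 + 9)/6 = 18/6 = 3; σ²_Editing = ((9−1)/6)² = 1.778
te_Sound mix = (7 + 4·10 + 13)/6 = 60/6 = 10; σ²_Sound mix = ((13−7)/6)² = 1.000
te_Color grade = (2 + 4·3 + 4)/6 = 18/6 = 3; σ²_Color grade = ((4−2)/6)² = 0.111
te_VFX = (1 + 4·6 + 11)/6 = 36/6 = 6; σ²_VFX = ((11−1)/6)² = 2.778
te_Final cut = (8 + 4·11 + 20)/6 = 72/6 = 12; σ²_Final cut = ((20−8)/6)² = 4.000

Forward pass:
ES_Location scouting = 0; EF_Location scouting = 13
ES_Set construction = 0; EF_Set construction = 11
ES_Costume fitting = 0; EF_Costume fitting = 14
ES_Principal photography = 0; EF_Principal photography = 11
ES_Pickup shots = 0; EF_Pickup shots = 10
ES_Editing = max(EF_Set construction=11, EF_Costume fitting=14) = 14; EF_Editing = 14+3 = 17
ES_Sound mix = 11; EF_Sound mix = 11+10 = 21
ES_Color grade = max(EF_Set construction=11, EF_Costume fitting=14) = 14; EF_Color grade = 14+3 = 17
ES_VFX = max(EF_Set construction=11, EF_Costume fitting=14) = 14; EF_VFX = 14+6 = 20
ES_Final cut = max(EF_Location scouting=13, EF_Principal photography=11, EF_Pickup shots=10, EF_Editing=17, EF_Sound mix=21, EF_Color grade=17, EF_VFX=20) = 21; EF_Final cut = 21+12 = 33
Expected project duration μ = 33 hours. Critical path: Set construction → Sound mix → Final cut.

Variances on critical path: σ²_Set construction=1.778, σ²_Sound mix=1.000, σ²_Final cut=4.000.
Largest is σ²_Final cut = 4.000.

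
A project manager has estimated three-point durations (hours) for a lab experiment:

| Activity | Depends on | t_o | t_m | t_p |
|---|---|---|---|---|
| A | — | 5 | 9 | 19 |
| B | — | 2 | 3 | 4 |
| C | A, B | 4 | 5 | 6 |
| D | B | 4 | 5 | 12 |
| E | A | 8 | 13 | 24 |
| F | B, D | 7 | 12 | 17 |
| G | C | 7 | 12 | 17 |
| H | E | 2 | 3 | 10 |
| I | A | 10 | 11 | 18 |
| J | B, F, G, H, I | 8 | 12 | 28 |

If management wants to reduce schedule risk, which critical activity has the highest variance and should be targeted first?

J

te_A = (5 + 4·9 + 19)/6 = 60/6 = 10; σ²_A = ((19−5)/6)² = 5.444
te_B = (2 + 4·3 + 4)/6 = 18/6 = 3; σ²_B = ((4−2)/6)² = 0.111
te_C = (4 + 4·5 + 6)/6 = 30/6 = 5; σ²_C = ((6−4)/6)² = 0.111
te_D = (4 + 4·5 + 12)/6 = 36/6 = 6; σ²_D = ((12−4)/6)² = 1.778
te_E = (8 + 4·13 + 24)/6 = 84/6 = 14; σ²_E = ((24−8)/6)² = 7.111
te_F = (7 + 4·12 + 17)/6 = 72/6 = 12; σ²_F = ((17−7)/6)² = 2.778
te_G = (7 + 4·12 + 17)/6 = 72/6 = 12; σ²_G = ((17−7)/6)² = 2.778
te_H = (2 + 4·3 + 10)/6 = 24/6 = 4; σ²_H = ((10−2)/6)² = 1.778
te_I = (10 + 4·11 + 18)/6 = 72/6 = 12; σ²_I = ((18−10)/6)² = 1.778
te_J = (8 + 4·12 + 28)/6 = 84/6 = 14; σ²_J = ((28−8)/6)² = 11.111

Forward pass:
ES_A = 0; EF_A = 10
ES_B = 0; EF_B = 3
ES_C = max(EF_A=10, EF_B=3) = 10; EF_C = 10+5 = 15
ES_D = 3; EF_D = 3+6 = 9
ES_E = 10; EF_E = 10+14 = 24
ES_F = max(EF_B=3, EF_D=9) = 9; EF_F = 9+12 = 21
ES_G = 15; EF_G = 15+12 = 27
ES_H = 24; EF_H = 24+4 = 28
ES_I = 10; EF_I = 10+12 = 22
ES_J = max(EF_B=3, EF_F=21, EF_G=27, EF_H=28, EF_I=22) = 28; EF_J = 28+14 = 42
Expected project duration μ = 42 hours. Critical path: A → E → H → J.

Variances on critical path: σ²_A=5.444, σ²_E=7.111, σ²_H=1.778, σ²_J=11.111.
Largest is σ²_J = 11.111.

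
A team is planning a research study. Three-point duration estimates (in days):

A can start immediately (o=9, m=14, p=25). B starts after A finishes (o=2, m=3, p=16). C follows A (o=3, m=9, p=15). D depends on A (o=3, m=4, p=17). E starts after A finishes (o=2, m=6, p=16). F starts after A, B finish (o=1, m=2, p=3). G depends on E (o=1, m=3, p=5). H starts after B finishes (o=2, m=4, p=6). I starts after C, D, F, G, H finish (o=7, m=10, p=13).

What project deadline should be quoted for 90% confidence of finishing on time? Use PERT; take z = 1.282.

te_A = (9 + 4·14 + 25)/6 = 90/6 = 15; σ²_A = ((25−9)/6)² = 7.111
te_B = (2 + 4·3 + 16)/6 = 30/6 = 5; σ²_B = ((16−2)/6)² = 5.444
te_C = (3 + 4·9 + 15)/6 = 54/6 = 9; σ²_C = ((15−3)/6)² = 4.000
te_D = (3 + 4·4 + 17)/6 = 36/6 = 6; σ²_D = ((17−3)/6)² = 5.444
te_E = (2 + 4·6 + 16)/6 = 42/6 = 7; σ²_E = ((16−2)/6)² = 5.444
te_F = (1 + 4·2 + 3)/6 = 12/6 = 2; σ²_F = ((3−1)/6)² = 0.111
te_G = (1 + 4·3 + 5)/6 = 18/6 = 3; σ²_G = ((5−1)/6)² = 0.444
te_H = (2 + 4·4 + 6)/6 = 24/6 = 4; σ²_H = ((6−2)/6)² = 0.444
te_I = (7 + 4·10 + 13)/6 = 60/6 = 10; σ²_I = ((13−7)/6)² = 1.000

Forward pass:
ES_A = 0; EF_A = 15
ES_B = 15; EF_B = 15+5 = 20
ES_C = 15; EF_C = 15+9 = 24
ES_D = 15; EF_D = 15+6 = 21
ES_E = 15; EF_E = 15+7 = 22
ES_F = max(EF_A=15, EF_B=20) = 20; EF_F = 20+2 = 22
ES_G = 22; EF_G = 22+3 = 25
ES_H = 20; EF_H = 20+4 = 24
ES_I = max(EF_C=24, EF_D=21, EF_F=22, EF_G=25, EF_H=24) = 25; EF_I = 25+10 = 35
Expected project duration μ = 35 days. Critical path: A → E → G → I.

Variance along critical path = 7.111 + 5.444 + 0.444 + 1.000 = 14.000; σ = 3.742 days.
D = μ + z·σ = 35 + 1.282·3.742 = 39.8 days

39.8 days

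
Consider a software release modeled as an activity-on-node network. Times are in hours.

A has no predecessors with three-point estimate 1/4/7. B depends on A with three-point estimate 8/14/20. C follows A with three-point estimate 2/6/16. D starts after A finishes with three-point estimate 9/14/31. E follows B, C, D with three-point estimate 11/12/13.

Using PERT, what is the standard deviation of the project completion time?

3.82 hours

te_A = (1 + 4·4 + 7)/6 = 24/6 = 4; σ²_A = ((7−1)/6)² = 1.000
te_B = (8 + 4·14 + 20)/6 = 84/6 = 14; σ²_B = ((20−8)/6)² = 4.000
te_C = (2 + 4·6 + 16)/6 = 42/6 = 7; σ²_C = ((16−2)/6)² = 5.444
te_D = (9 + 4·14 + 31)/6 = 96/6 = 16; σ²_D = ((31−9)/6)² = 13.444
te_E = (11 + 4·12 + 13)/6 = 72/6 = 12; σ²_E = ((13−11)/6)² = 0.111

Forward pass:
ES_A = 0; EF_A = 4
ES_B = 4; EF_B = 4+14 = 18
ES_C = 4; EF_C = 4+7 = 11
ES_D = 4; EF_D = 4+16 = 20
ES_E = max(EF_B=18, EF_C=11, EF_D=20) = 20; EF_E = 20+12 = 32
Expected project duration μ = 32 hours. Critical path: A → D → E.

Variance along critical path = 1.000 + 13.444 + 0.111 = 14.556
σ = √14.556 = 3.815 hours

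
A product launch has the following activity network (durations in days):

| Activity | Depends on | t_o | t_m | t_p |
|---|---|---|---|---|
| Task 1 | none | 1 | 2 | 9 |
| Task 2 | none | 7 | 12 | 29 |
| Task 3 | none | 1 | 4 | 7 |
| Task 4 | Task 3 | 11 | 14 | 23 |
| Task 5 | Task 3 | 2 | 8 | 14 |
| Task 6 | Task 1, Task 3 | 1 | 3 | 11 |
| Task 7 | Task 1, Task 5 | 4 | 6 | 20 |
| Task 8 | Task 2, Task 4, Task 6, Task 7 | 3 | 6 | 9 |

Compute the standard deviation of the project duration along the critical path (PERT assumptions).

3.62 days

te_Task 1 = (1 + 4·2 + 9)/6 = 18/6 = 3; σ²_Task 1 = ((9−1)/6)² = 1.778
te_Task 2 = (7 + 4·12 + 29)/6 = 84/6 = 14; σ²_Task 2 = ((29−7)/6)² = 13.444
te_Task 3 = (1 + 4·4 + 7)/6 = 24/6 = 4; σ²_Task 3 = ((7−1)/6)² = 1.000
te_Task 4 = (11 + 4·14 + 23)/6 = 90/6 = 15; σ²_Task 4 = ((23−11)/6)² = 4.000
te_Task 5 = (2 + 4·8 + 14)/6 = 48/6 = 8; σ²_Task 5 = ((14−2)/6)² = 4.000
te_Task 6 = (1 + 4·3 + 11)/6 = 24/6 = 4; σ²_Task 6 = ((11−1)/6)² = 2.778
te_Task 7 = (4 + 4·6 + 20)/6 = 48/6 = 8; σ²_Task 7 = ((20−4)/6)² = 7.111
te_Task 8 = (3 + 4·6 + 9)/6 = 36/6 = 6; σ²_Task 8 = ((9−3)/6)² = 1.000

Forward pass:
ES_Task 1 = 0; EF_Task 1 = 3
ES_Task 2 = 0; EF_Task 2 = 14
ES_Task 3 = 0; EF_Task 3 = 4
ES_Task 4 = 4; EF_Task 4 = 4+15 = 19
ES_Task 5 = 4; EF_Task 5 = 4+8 = 12
ES_Task 6 = max(EF_Task 1=3, EF_Task 3=4) = 4; EF_Task 6 = 4+4 = 8
ES_Task 7 = max(EF_Task 1=3, EF_Task 5=12) = 12; EF_Task 7 = 12+8 = 20
ES_Task 8 = max(EF_Task 2=14, EF_Task 4=19, EF_Task 6=8, EF_Task 7=20) = 20; EF_Task 8 = 20+6 = 26
Expected project duration μ = 26 days. Critical path: Task 3 → Task 5 → Task 7 → Task 8.

Variance along critical path = 1.000 + 4.000 + 7.111 + 1.000 = 13.111
σ = √13.111 = 3.621 days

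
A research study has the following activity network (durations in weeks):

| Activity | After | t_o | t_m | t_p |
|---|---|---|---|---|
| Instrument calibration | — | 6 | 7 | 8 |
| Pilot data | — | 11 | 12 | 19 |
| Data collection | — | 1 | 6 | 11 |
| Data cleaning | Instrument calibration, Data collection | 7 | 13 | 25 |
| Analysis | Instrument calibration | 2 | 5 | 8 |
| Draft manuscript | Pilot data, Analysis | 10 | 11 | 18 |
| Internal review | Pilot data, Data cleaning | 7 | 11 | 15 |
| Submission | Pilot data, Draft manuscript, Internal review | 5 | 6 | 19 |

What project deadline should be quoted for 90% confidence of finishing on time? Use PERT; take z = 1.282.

te_Instrument calibration = (6 + 4·7 + 8)/6 = 42/6 = 7; σ²_Instrument calibration = ((8−6)/6)² = 0.111
te_Pilot data = (11 + 4·12 + 19)/6 = 78/6 = 13; σ²_Pilot data = ((19−11)/6)² = 1.778
te_Data collection = (1 + 4·6 + 11)/6 = 36/6 = 6; σ²_Data collection = ((11−1)/6)² = 2.778
te_Data cleaning = (7 + 4·13 + 25)/6 = 84/6 = 14; σ²_Data cleaning = ((25−7)/6)² = 9.000
te_Analysis = (2 + 4·5 + 8)/6 = 30/6 = 5; σ²_Analysis = ((8−2)/6)² = 1.000
te_Draft manuscript = (10 + 4·11 + 18)/6 = 72/6 = 12; σ²_Draft manuscript = ((18−10)/6)² = 1.778
te_Internal review = (7 + 4·11 + 15)/6 = 66/6 = 11; σ²_Internal review = ((15−7)/6)² = 1.778
te_Submission = (5 + 4·6 + 19)/6 = 48/6 = 8; σ²_Submission = ((19−5)/6)² = 5.444

Forward pass:
ES_Instrument calibration = 0; EF_Instrument calibration = 7
ES_Pilot data = 0; EF_Pilot data = 13
ES_Data collection = 0; EF_Data collection = 6
ES_Data cleaning = max(EF_Instrument calibration=7, EF_Data collection=6) = 7; EF_Data cleaning = 7+14 = 21
ES_Analysis = 7; EF_Analysis = 7+5 = 12
ES_Draft manuscript = max(EF_Pilot data=13, EF_Analysis=12) = 13; EF_Draft manuscript = 13+12 = 25
ES_Internal review = max(EF_Pilot data=13, EF_Data cleaning=21) = 21; EF_Internal review = 21+11 = 32
ES_Submission = max(EF_Pilot data=13, EF_Draft manuscript=25, EF_Internal review=32) = 32; EF_Submission = 32+8 = 40
Expected project duration μ = 40 weeks. Critical path: Instrument calibration → Data cleaning → Internal review → Submission.

Variance along critical path = 0.111 + 9.000 + 1.778 + 5.444 = 16.333; σ = 4.041 weeks.
D = μ + z·σ = 40 + 1.282·4.041 = 45.2 weeks

45.2 weeks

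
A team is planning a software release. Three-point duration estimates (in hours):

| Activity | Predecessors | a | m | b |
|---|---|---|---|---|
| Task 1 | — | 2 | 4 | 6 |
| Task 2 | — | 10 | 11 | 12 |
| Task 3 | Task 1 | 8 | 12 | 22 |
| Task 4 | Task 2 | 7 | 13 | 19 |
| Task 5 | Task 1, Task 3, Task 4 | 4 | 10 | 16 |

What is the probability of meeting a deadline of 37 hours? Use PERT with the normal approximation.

te_Task 1 = (2 + 4·4 + 6)/6 = 24/6 = 4; σ²_Task 1 = ((6−2)/6)² = 0.444
te_Task 2 = (10 + 4·11 + 12)/6 = 66/6 = 11; σ²_Task 2 = ((12−10)/6)² = 0.111
te_Task 3 = (8 + 4·12 + 22)/6 = 78/6 = 13; σ²_Task 3 = ((22−8)/6)² = 5.444
te_Task 4 = (7 + 4·13 + 19)/6 = 78/6 = 13; σ²_Task 4 = ((19−7)/6)² = 4.000
te_Task 5 = (4 + 4·10 + 16)/6 = 60/6 = 10; σ²_Task 5 = ((16−4)/6)² = 4.000

Forward pass:
ES_Task 1 = 0; EF_Task 1 = 4
ES_Task 2 = 0; EF_Task 2 = 11
ES_Task 3 = 4; EF_Task 3 = 4+13 = 17
ES_Task 4 = 11; EF_Task 4 = 11+13 = 24
ES_Task 5 = max(EF_Task 1=4, EF_Task 3=17, EF_Task 4=24) = 24; EF_Task 5 = 24+10 = 34
Expected project duration μ = 34 hours. Critical path: Task 2 → Task 4 → Task 5.

Variance along critical path = 0.111 + 4.000 + 4.000 = 8.111; σ = √8.111 = 2.848 hours.
Z = (37 − 34) / 2.848 = 1.053
P(T ≤ 37) = Φ(1.053) ≈ 0.854

0.854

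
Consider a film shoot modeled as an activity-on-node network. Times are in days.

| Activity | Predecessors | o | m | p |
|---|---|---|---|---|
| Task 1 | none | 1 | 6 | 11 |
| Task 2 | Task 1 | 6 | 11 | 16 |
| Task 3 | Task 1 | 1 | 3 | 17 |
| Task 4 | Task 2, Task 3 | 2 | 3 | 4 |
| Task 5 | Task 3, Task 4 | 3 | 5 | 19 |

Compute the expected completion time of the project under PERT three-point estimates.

te_Task 1 = (1 + 4·6 + 11)/6 = 36/6 = 6
te_Task 2 = (6 + 4·11 + 16)/6 = 66/6 = 11
te_Task 3 = (1 + 4·3 + 17)/6 = 30/6 = 5
te_Task 4 = (2 + 4·3 + 4)/6 = 18/6 = 3
te_Task 5 = (3 + 4·5 + 19)/6 = 42/6 = 7

Forward pass:
ES_Task 1 = 0; EF_Task 1 = 6
ES_Task 2 = 6; EF_Task 2 = 6+11 = 17
ES_Task 3 = 6; EF_Task 3 = 6+5 = 11
ES_Task 4 = max(EF_Task 2=17, EF_Task 3=11) = 17; EF_Task 4 = 17+3 = 20
ES_Task 5 = max(EF_Task 3=11, EF_Task 4=20) = 20; EF_Task 5 = 20+7 = 27
Expected project duration μ = 27 days. Critical path: Task 1 → Task 2 → Task 4 → Task 5.

27 days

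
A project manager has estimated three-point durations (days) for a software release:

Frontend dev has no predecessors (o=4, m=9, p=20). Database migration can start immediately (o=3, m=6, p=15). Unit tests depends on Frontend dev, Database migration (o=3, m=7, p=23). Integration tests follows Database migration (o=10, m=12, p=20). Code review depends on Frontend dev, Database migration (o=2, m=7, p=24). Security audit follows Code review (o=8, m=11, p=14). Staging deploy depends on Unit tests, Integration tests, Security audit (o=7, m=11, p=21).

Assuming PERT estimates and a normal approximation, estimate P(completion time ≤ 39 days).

te_Frontend dev = (4 + 4·9 + 20)/6 = 60/6 = 10; σ²_Frontend dev = ((20−4)/6)² = 7.111
te_Database migration = (3 + 4·6 + 15)/6 = 42/6 = 7; σ²_Database migration = ((15−3)/6)² = 4.000
te_Unit tests = (3 + 4·7 + 23)/6 = 54/6 = 9; σ²_Unit tests = ((23−3)/6)² = 11.111
te_Integration tests = (10 + 4·12 + 20)/6 = 78/6 = 13; σ²_Integration tests = ((20−10)/6)² = 2.778
te_Code review = (2 + 4·7 + 24)/6 = 54/6 = 9; σ²_Code review = ((24−2)/6)² = 13.444
te_Security audit = (8 + 4·11 + 14)/6 = 66/6 = 11; σ²_Security audit = ((14−8)/6)² = 1.000
te_Staging deploy = (7 + 4·11 + 21)/6 = 72/6 = 12; σ²_Staging deploy = ((21−7)/6)² = 5.444

Forward pass:
ES_Frontend dev = 0; EF_Frontend dev = 10
ES_Database migration = 0; EF_Database migration = 7
ES_Unit tests = max(EF_Frontend dev=10, EF_Database migration=7) = 10; EF_Unit tests = 10+9 = 19
ES_Integration tests = 7; EF_Integration tests = 7+13 = 20
ES_Code review = max(EF_Frontend dev=10, EF_Database migration=7) = 10; EF_Code review = 10+9 = 19
ES_Security audit = 19; EF_Security audit = 19+11 = 30
ES_Staging deploy = max(EF_Unit tests=19, EF_Integration tests=20, EF_Security audit=30) = 30; EF_Staging deploy = 30+12 = 42
Expected project duration μ = 42 days. Critical path: Frontend dev → Code review → Security audit → Staging deploy.

Variance along critical path = 7.111 + 13.444 + 1.000 + 5.444 = 27.000; σ = √27.000 = 5.196 days.
Z = (39 − 42) / 5.196 = -0.577
P(T ≤ 39) = Φ(-0.577) ≈ 0.282

0.282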